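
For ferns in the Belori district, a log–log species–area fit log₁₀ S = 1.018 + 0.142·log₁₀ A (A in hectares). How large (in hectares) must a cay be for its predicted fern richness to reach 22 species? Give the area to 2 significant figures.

190 hectares

22 = 10.42 × A^0.142  ⇒  A^0.142 = 22/10.42 = 2.111
ln A = ln(2.111) / 0.142 = 0.7470 / 0.142 = 5.2606
A = e^5.2606 ≈ 192.6 hectares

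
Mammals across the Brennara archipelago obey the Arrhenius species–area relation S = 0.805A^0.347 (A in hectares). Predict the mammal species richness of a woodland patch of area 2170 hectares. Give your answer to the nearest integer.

12

S = 0.805 × 2170^0.347
ln S = ln 0.805 + 0.347 × ln 2170 = -0.2169 + 0.347 × 7.6825 = 2.4489
S = e^2.4489 ≈ 11.58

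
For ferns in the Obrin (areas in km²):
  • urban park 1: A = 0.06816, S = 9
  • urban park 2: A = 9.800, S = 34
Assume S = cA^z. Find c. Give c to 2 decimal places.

z = ln(S₂/S₁) / ln(A₂/A₁) = ln(34/9) / ln(9.8/0.06816) = 1.3291 / 4.9683 = 0.2675
c = S₁ / A₁^z = 9 / 0.06816^0.2675 = 9 / 0.4875 = 18.46

18.46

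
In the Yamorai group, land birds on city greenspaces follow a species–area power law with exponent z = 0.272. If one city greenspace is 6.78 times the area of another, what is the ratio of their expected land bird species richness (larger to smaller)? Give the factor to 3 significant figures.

1.68

S₂/S₁ = (A₂/A₁)^z = 6.78^0.272
ln(S₂/S₁) = 0.272 × ln 6.78 = 0.272 × 1.9140 = 0.5206
S₂/S₁ = e^0.5206 ≈ 1.683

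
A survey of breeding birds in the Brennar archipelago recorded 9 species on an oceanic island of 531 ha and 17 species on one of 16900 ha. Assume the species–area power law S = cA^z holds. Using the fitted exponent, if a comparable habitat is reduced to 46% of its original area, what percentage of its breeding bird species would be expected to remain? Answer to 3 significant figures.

86.7%

z = ln(17/9) / ln(16900/531) = 0.6360 / 3.4603 = 0.1838
S_new/S_old = (A_new/A_old)^z = 0.46^0.1838 = exp(0.1838 × -0.7765) = 0.867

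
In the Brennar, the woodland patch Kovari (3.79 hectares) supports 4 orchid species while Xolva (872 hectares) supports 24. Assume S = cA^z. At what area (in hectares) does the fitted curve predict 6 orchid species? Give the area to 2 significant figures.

z = ln(24/4) / ln(872/3.79) = 1.7918 / 5.4384 = 0.3295
c = 4 / 3.79^0.3295 = 4 / 1.551 = 2.579
A = (6/2.579)^(1/0.3295) ⇒ ln A = ln(2.327)/0.3295 = 2.5631
A = e^2.5631 ≈ 12.98 hectares

13 hectares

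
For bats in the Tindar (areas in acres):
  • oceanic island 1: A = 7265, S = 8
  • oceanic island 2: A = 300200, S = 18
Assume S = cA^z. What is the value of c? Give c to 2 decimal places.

1.15

z = ln(S₂/S₁) / ln(A₂/A₁) = ln(18/8) / ln(300200/7265) = 0.8109 / 3.7214 = 0.2179
c = S₁ / A₁^z = 8 / 7265^0.2179 = 8 / 6.941 = 1.153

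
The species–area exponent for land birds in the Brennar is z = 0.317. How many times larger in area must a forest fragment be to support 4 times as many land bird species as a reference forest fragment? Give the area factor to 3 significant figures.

79.3

(A₂/A₁)^0.317 = 4, so A₂/A₁ = 4^(1/0.317) = 4^3.155
ln(A₂/A₁) = ln 4 / 0.317 = 1.3863 / 0.317 = 4.3732
A₂/A₁ = e^4.3732 ≈ 79.29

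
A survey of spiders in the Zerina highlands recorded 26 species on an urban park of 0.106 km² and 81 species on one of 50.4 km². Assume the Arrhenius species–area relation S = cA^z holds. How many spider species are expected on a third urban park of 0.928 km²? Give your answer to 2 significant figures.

z = ln(81/26) / ln(50.4/0.106) = 1.1364 / 6.1643 = 0.1843
c = 26 / 0.106^0.1843 = 26 / 0.6612 = 39.32
S₃ = 39.32 × 0.928^0.1843 = 39.32 × 0.9863 ≈ 38.79

39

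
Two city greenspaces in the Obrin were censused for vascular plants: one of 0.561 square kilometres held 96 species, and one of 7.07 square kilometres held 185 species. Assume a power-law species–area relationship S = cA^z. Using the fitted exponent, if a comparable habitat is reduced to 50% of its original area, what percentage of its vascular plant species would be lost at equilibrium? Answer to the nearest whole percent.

16%

z = ln(185/96) / ln(7.07/0.561) = 0.6560 / 2.5339 = 0.2589
S_new/S_old = (A_new/A_old)^z = 0.5^0.2589 = exp(0.2589 × -0.6931) = 0.8357
Fraction lost = 1 − 0.8357 = 0.1643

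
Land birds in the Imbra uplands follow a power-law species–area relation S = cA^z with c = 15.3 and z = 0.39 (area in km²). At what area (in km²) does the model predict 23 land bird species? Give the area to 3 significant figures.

2.84 km²

23 = 15.3 × A^0.39  ⇒  A^0.39 = 23/15.3 = 1.503
ln A = ln(1.503) / 0.39 = 0.4076 / 0.39 = 1.0452
A = e^1.0452 ≈ 2.844 km²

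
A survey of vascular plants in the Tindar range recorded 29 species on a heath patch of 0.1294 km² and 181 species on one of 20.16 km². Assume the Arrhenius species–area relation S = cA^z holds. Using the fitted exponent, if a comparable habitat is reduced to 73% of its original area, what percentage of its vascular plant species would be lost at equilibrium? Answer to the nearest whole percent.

z = ln(181/29) / ln(20.16/0.1294) = 1.8312 / 5.0485 = 0.3627
S_new/S_old = (A_new/A_old)^z = 0.73^0.3627 = exp(0.3627 × -0.3147) = 0.8921
Fraction lost = 1 − 0.8921 = 0.1079

11%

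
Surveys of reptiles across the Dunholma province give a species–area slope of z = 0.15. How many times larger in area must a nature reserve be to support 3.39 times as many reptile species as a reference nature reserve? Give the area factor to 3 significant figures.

(A₂/A₁)^0.15 = 3.39, so A₂/A₁ = 3.39^(1/0.15) = 3.39^6.667
ln(A₂/A₁) = ln 3.39 / 0.15 = 1.2208 / 0.15 = 8.1389
A₂/A₁ = e^8.1389 ≈ 3425

3430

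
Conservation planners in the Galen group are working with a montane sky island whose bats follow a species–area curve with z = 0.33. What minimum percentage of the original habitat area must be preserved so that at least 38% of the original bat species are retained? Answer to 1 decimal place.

5.3%

Need (A_new/A_old)^0.33 = 0.38, so A_new/A_old = 0.38^(1/0.33) = 0.38^3.03
ln(A_new/A_old) = ln 0.38 / 0.33 = -0.9676 / 0.33 = -2.9321
A_new/A_old = e^-2.9321 ≈ 0.05329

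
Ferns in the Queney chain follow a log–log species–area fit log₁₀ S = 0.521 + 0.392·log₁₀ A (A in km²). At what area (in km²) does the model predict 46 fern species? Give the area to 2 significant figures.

46 = 3.319 × A^0.392  ⇒  A^0.392 = 46/3.319 = 13.86
ln A = ln(13.86) / 0.392 = 2.6290 / 0.392 = 6.7066
A = e^6.7066 ≈ 817.8 km²

820 km²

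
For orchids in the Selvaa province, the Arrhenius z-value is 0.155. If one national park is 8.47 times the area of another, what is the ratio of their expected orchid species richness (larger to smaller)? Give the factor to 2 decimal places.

S₂/S₁ = (A₂/A₁)^z = 8.47^0.155
ln(S₂/S₁) = 0.155 × ln 8.47 = 0.155 × 2.1365 = 0.3312
S₂/S₁ = e^0.3312 ≈ 1.393

1.39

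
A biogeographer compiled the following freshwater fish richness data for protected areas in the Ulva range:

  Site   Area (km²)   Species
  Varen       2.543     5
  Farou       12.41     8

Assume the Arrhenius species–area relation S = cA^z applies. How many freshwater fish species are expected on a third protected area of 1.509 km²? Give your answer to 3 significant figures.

z = ln(8/5) / ln(12.41/2.543) = 0.4700 / 1.5852 = 0.2965
c = 5 / 2.543^0.2965 = 5 / 1.319 = 3.791
S₃ = 3.791 × 1.509^0.2965 = 3.791 × 1.13 ≈ 4.283

4.28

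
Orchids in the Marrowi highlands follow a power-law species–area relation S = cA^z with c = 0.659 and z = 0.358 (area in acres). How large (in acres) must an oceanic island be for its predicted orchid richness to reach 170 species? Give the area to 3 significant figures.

5450000 acres

170 = 0.659 × A^0.358  ⇒  A^0.358 = 170/0.659 = 258
ln A = ln(258) / 0.358 = 5.5528 / 0.358 = 15.5107
A = e^15.5107 ≈ 5447672 acres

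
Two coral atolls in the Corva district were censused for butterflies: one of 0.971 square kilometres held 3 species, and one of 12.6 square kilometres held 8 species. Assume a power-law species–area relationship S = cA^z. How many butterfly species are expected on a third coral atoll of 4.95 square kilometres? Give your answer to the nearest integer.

z = ln(8/3) / ln(12.6/0.971) = 0.9808 / 2.5631 = 0.3827
c = 3 / 0.971^0.3827 = 3 / 0.9888 = 3.034
S₃ = 3.034 × 4.95^0.3827 = 3.034 × 1.844 ≈ 5.595

6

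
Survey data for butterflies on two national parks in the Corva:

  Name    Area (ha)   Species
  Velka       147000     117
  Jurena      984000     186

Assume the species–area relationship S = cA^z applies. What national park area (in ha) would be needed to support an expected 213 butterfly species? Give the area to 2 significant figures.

z = ln(186/117) / ln(984000/147000) = 0.4636 / 1.9012 = 0.2438
c = 117 / 147000^0.2438 = 117 / 18.2 = 6.43
A = (213/6.43)^(1/0.2438) ⇒ ln A = ln(33.12)/0.2438 = 14.3553
A = e^14.3553 ≈ 1715606 ha

1700000 ha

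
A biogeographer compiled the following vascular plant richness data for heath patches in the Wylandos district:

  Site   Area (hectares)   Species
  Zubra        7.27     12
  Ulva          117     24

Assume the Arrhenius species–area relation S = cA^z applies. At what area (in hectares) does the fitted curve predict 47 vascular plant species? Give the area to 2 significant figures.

1700 hectares

z = ln(24/12) / ln(117/7.27) = 0.6931 / 2.7784 = 0.2495
c = 12 / 7.27^0.2495 = 12 / 1.64 = 7.316
A = (47/7.316)^(1/0.2495) ⇒ ln A = ln(6.425)/0.2495 = 7.4562
A = e^7.4562 ≈ 1731 hectares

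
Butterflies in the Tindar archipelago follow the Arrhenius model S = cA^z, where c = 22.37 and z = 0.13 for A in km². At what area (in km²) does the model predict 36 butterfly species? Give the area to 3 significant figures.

38.9 km²

36 = 22.37 × A^0.13  ⇒  A^0.13 = 36/22.37 = 1.609
ln A = ln(1.609) / 0.13 = 0.4758 / 0.13 = 3.6600
A = e^3.6600 ≈ 38.86 km²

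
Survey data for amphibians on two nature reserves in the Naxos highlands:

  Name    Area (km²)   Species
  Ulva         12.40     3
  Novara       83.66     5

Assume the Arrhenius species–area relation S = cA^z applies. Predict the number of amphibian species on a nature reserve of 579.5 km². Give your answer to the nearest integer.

8

z = ln(5/3) / ln(83.66/12.4) = 0.5108 / 1.9091 = 0.2676
c = 3 / 12.4^0.2676 = 3 / 1.961 = 1.529
S₃ = 1.529 × 579.5^0.2676 = 1.529 × 5.487 ≈ 8.392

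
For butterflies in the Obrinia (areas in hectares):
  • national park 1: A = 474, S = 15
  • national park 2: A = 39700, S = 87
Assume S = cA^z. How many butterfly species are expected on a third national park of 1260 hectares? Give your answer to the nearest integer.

z = ln(87/15) / ln(39700/474) = 1.7579 / 4.4279 = 0.3970
c = 15 / 474^0.3970 = 15 / 11.54 = 1.3
S₃ = 1.3 × 1260^0.3970 = 1.3 × 17.02 ≈ 22.11

22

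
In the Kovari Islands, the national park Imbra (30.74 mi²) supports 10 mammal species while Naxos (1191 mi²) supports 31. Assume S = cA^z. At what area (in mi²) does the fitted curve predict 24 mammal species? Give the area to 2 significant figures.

520 mi²

z = ln(31/10) / ln(1191/30.74) = 1.1314 / 3.6570 = 0.3094
c = 10 / 30.74^0.3094 = 10 / 2.886 = 3.465
A = (24/3.465)^(1/0.3094) ⇒ ln A = ln(6.926)/0.3094 = 6.2553
A = e^6.2553 ≈ 520.8 mi²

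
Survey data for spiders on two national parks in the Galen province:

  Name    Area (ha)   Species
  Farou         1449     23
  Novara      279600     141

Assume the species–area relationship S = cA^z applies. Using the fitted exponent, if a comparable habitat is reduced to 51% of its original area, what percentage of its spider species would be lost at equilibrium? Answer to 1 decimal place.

z = ln(141/23) / ln(279600/1449) = 1.8133 / 5.2625 = 0.3446
S_new/S_old = (A_new/A_old)^z = 0.51^0.3446 = exp(0.3446 × -0.6733) = 0.7929
Fraction lost = 1 − 0.7929 = 0.2071

20.7%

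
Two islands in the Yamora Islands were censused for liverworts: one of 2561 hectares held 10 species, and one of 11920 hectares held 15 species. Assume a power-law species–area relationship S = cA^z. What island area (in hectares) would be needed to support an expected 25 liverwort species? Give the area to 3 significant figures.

z = ln(15/10) / ln(11920/2561) = 0.4055 / 1.5378 = 0.2637
c = 10 / 2561^0.2637 = 10 / 7.919 = 1.263
A = (25/1.263)^(1/0.2637) ⇒ ln A = ln(19.8)/0.2637 = 11.3234
A = e^11.3234 ≈ 82735 hectares

82700 hectares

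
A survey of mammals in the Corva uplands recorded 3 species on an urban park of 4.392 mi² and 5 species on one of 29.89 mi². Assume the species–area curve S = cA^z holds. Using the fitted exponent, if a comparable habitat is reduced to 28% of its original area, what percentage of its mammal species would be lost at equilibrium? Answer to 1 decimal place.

z = ln(5/3) / ln(29.89/4.392) = 0.5108 / 1.9177 = 0.2664
S_new/S_old = (A_new/A_old)^z = 0.28^0.2664 = exp(0.2664 × -1.2730) = 0.7124
Fraction lost = 1 − 0.7124 = 0.2876

28.8%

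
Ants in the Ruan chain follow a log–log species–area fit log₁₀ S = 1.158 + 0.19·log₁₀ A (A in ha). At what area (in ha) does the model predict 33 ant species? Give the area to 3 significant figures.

33 = 14.39 × A^0.19  ⇒  A^0.19 = 33/14.39 = 2.294
ln A = ln(2.294) / 0.19 = 0.8301 / 0.19 = 4.3690
A = e^4.3690 ≈ 78.97 ha

79.0 ha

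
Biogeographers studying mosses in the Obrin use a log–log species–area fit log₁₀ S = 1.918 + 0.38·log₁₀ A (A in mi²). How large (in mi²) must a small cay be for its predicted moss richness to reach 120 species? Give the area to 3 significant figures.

2.66 mi²

120 = 82.79 × A^0.38  ⇒  A^0.38 = 120/82.79 = 1.449
ln A = ln(1.449) / 0.38 = 0.3711 / 0.38 = 0.9767
A = e^0.9767 ≈ 2.656 mi²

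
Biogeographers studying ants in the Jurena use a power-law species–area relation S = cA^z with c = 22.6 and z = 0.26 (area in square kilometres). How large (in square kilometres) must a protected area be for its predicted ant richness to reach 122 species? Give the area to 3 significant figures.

122 = 22.6 × A^0.26  ⇒  A^0.26 = 122/22.6 = 5.398
ln A = ln(5.398) / 0.26 = 1.6861 / 0.26 = 6.4849
A = e^6.4849 ≈ 655.2 square kilometres

655 square kilometres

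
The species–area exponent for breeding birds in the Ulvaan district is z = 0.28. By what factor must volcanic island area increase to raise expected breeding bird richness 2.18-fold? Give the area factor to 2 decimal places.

(A₂/A₁)^0.28 = 2.18, so A₂/A₁ = 2.18^(1/0.28) = 2.18^3.571
ln(A₂/A₁) = ln 2.18 / 0.28 = 0.7793 / 0.28 = 2.7833
A₂/A₁ = e^2.7833 ≈ 16.17

16.17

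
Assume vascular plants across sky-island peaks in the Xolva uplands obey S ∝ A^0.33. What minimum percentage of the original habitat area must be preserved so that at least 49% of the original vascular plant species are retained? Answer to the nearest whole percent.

Need (A_new/A_old)^0.33 = 0.49, so A_new/A_old = 0.49^(1/0.33) = 0.49^3.03
ln(A_new/A_old) = ln 0.49 / 0.33 = -0.7133 / 0.33 = -2.1617
A_new/A_old = e^-2.1617 ≈ 0.1151

12%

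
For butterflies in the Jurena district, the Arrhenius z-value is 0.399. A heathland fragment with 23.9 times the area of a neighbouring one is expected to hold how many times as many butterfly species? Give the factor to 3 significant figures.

S₂/S₁ = (A₂/A₁)^z = 23.9^0.399
ln(S₂/S₁) = 0.399 × ln 23.9 = 0.399 × 3.1739 = 1.2664
S₂/S₁ = e^1.2664 ≈ 3.548

3.55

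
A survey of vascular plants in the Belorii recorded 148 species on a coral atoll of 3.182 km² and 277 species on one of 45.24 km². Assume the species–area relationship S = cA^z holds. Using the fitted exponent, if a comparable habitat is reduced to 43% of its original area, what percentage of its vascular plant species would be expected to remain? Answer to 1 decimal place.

z = ln(277/148) / ln(45.24/3.182) = 0.6268 / 2.6545 = 0.2361
S_new/S_old = (A_new/A_old)^z = 0.43^0.2361 = exp(0.2361 × -0.8440) = 0.8193

81.9%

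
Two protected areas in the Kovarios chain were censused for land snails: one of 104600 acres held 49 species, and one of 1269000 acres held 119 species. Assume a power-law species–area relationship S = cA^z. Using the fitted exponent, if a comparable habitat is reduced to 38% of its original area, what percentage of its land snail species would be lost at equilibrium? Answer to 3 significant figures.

29.1%

z = ln(119/49) / ln(1269000/104600) = 0.8873 / 2.4958 = 0.3555
S_new/S_old = (A_new/A_old)^z = 0.38^0.3555 = exp(0.3555 × -0.9676) = 0.7089
Fraction lost = 1 − 0.7089 = 0.2911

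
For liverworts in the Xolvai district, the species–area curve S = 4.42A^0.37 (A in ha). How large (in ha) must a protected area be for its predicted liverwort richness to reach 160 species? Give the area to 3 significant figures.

16300 ha

160 = 4.42 × A^0.37  ⇒  A^0.37 = 160/4.42 = 36.2
ln A = ln(36.2) / 0.37 = 3.5890 / 0.37 = 9.7001
A = e^9.7001 ≈ 16319 ha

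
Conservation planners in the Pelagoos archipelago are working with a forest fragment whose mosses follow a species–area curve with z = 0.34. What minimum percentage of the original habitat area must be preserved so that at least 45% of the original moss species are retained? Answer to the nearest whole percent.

Need (A_new/A_old)^0.34 = 0.45, so A_new/A_old = 0.45^(1/0.34) = 0.45^2.941
ln(A_new/A_old) = ln 0.45 / 0.34 = -0.7985 / 0.34 = -2.3486
A_new/A_old = e^-2.3486 ≈ 0.09551

10%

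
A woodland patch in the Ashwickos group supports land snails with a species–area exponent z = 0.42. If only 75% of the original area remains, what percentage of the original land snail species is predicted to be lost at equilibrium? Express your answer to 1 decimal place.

S_new/S_old = (A_new/A_old)^z = 0.75^0.42
= exp(0.42 × ln 0.75) = exp(0.42 × -0.2877) = exp(-0.1208) ≈ 0.8862
Fraction lost = 1 − 0.8862 = 0.1138

11.4%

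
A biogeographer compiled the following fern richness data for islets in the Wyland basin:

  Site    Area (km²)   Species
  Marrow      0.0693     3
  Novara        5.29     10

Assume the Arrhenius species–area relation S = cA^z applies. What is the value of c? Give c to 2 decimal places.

z = ln(S₂/S₁) / ln(A₂/A₁) = ln(10/3) / ln(5.29/0.0693) = 1.2040 / 4.3351 = 0.2777
c = S₁ / A₁^z = 3 / 0.0693^0.2777 = 3 / 0.4765 = 6.296

6.30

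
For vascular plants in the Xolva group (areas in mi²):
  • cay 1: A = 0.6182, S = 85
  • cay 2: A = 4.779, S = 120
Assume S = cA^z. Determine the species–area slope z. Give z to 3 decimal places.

0.169

Taking logs: ln S = ln c + z ln A, so z = (ln S₂ − ln S₁)/(ln A₂ − ln A₁).
z = ln(120/85) / ln(4.779/0.6182) = ln(1.412) / ln(7.731) = 0.3448 / 2.0452 = 0.1686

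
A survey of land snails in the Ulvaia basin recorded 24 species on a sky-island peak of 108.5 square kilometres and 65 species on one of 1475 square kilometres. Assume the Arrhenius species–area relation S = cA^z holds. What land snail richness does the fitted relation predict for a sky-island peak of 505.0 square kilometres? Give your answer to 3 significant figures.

43.2

z = ln(65/24) / ln(1475/108.5) = 0.9963 / 2.6097 = 0.3818
c = 24 / 108.5^0.3818 = 24 / 5.985 = 4.01
S₃ = 4.01 × 505^0.3818 = 4.01 × 10.77 ≈ 43.17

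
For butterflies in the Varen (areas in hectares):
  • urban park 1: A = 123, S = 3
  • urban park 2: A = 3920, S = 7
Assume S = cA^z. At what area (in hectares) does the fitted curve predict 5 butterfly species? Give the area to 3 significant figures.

991 hectares

z = ln(7/3) / ln(3920/123) = 0.8473 / 3.4617 = 0.2448
c = 3 / 123^0.2448 = 3 / 3.247 = 0.9238
A = (5/0.9238)^(1/0.2448) ⇒ ln A = ln(5.412)/0.2448 = 6.8992
A = e^6.8992 ≈ 991.5 hectares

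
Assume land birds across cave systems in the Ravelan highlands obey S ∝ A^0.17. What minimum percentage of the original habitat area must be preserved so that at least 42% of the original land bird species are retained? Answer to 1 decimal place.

0.6%

Need (A_new/A_old)^0.17 = 0.42, so A_new/A_old = 0.42^(1/0.17) = 0.42^5.882
ln(A_new/A_old) = ln 0.42 / 0.17 = -0.8675 / 0.17 = -5.1029
A_new/A_old = e^-5.1029 ≈ 0.006079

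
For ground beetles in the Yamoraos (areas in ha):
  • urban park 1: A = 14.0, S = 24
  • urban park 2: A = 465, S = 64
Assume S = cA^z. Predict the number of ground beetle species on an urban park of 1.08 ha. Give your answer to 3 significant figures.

11.7

z = ln(64/24) / ln(465/14) = 0.9808 / 3.5030 = 0.2800
c = 24 / 14^0.2800 = 24 / 2.094 = 11.46
S₃ = 11.46 × 1.08^0.2800 = 11.46 × 1.022 ≈ 11.71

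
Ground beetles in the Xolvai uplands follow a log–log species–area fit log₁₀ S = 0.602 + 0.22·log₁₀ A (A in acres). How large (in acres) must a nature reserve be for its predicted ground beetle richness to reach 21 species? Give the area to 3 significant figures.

1880 acres

21 = 3.999 × A^0.22  ⇒  A^0.22 = 21/3.999 = 5.251
ln A = ln(5.251) / 0.22 = 1.6584 / 0.22 = 7.5380
A = e^7.5380 ≈ 1878 acres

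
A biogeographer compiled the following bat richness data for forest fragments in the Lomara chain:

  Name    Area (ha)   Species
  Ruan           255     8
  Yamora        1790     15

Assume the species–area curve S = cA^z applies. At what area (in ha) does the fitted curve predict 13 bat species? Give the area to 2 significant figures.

z = ln(15/8) / ln(1790/255) = 0.6286 / 1.9487 = 0.3226
c = 8 / 255^0.3226 = 8 / 5.974 = 1.339
A = (13/1.339)^(1/0.3226) ⇒ ln A = ln(9.708)/0.3226 = 7.0464
A = e^7.0464 ≈ 1149 ha

1100 ha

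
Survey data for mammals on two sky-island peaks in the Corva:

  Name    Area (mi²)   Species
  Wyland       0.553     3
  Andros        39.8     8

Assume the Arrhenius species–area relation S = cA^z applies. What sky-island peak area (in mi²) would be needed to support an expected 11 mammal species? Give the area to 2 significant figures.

160 mi²

z = ln(8/3) / ln(39.8/0.553) = 0.9808 / 4.2763 = 0.2294
c = 3 / 0.553^0.2294 = 3 / 0.873 = 3.437
A = (11/3.437)^(1/0.2294) ⇒ ln A = ln(3.201)/0.2294 = 5.0723
A = e^5.0723 ≈ 159.5 mi²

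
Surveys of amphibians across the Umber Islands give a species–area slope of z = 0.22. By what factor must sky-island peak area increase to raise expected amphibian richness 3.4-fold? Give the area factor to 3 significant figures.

(A₂/A₁)^0.22 = 3.4, so A₂/A₁ = 3.4^(1/0.22) = 3.4^4.545
ln(A₂/A₁) = ln 3.4 / 0.22 = 1.2238 / 0.22 = 5.5626
A₂/A₁ = e^5.5626 ≈ 260.5

261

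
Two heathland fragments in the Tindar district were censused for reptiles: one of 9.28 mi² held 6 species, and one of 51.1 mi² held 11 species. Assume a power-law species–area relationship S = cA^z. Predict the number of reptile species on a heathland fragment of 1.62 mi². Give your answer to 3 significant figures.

z = ln(11/6) / ln(51.1/9.28) = 0.6061 / 1.7059 = 0.3553
c = 6 / 9.28^0.3553 = 6 / 2.207 = 2.719
S₃ = 2.719 × 1.62^0.3553 = 2.719 × 1.187 ≈ 3.227

3.23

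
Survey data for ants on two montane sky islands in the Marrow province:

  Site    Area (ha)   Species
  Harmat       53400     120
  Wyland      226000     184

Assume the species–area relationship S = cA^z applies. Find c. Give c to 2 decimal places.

z = ln(S₂/S₁) / ln(A₂/A₁) = ln(184/120) / ln(226000/53400) = 0.4274 / 1.4427 = 0.2963
c = S₁ / A₁^z = 120 / 53400^0.2963 = 120 / 25.16 = 4.77

4.77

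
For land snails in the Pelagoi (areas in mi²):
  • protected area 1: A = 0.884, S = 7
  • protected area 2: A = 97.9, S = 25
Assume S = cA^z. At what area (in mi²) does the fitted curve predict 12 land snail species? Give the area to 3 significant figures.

6.49 mi²

z = ln(25/7) / ln(97.9/0.884) = 1.2730 / 4.7072 = 0.2704
c = 7 / 0.884^0.2704 = 7 / 0.9672 = 7.237
A = (12/7.237)^(1/0.2704) ⇒ ln A = ln(1.658)/0.2704 = 1.8698
A = e^1.8698 ≈ 6.487 mi²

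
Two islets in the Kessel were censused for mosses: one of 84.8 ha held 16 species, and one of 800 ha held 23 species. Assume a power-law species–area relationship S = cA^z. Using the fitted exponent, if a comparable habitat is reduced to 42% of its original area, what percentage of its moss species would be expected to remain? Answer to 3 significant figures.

z = ln(23/16) / ln(800/84.8) = 0.3629 / 2.2443 = 0.1617
S_new/S_old = (A_new/A_old)^z = 0.42^0.1617 = exp(0.1617 × -0.8675) = 0.8691

86.9%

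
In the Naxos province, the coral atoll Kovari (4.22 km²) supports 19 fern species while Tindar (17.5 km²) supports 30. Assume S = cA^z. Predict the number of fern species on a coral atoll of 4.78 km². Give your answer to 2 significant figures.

20

z = ln(30/19) / ln(17.5/4.22) = 0.4568 / 1.4224 = 0.3211
c = 19 / 4.22^0.3211 = 19 / 1.588 = 11.97
S₃ = 11.97 × 4.78^0.3211 = 11.97 × 1.653 ≈ 19.78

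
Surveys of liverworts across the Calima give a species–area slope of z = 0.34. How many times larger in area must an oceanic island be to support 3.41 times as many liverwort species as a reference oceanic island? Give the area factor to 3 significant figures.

(A₂/A₁)^0.34 = 3.41, so A₂/A₁ = 3.41^(1/0.34) = 3.41^2.941
ln(A₂/A₁) = ln 3.41 / 0.34 = 1.2267 / 0.34 = 3.6080
A₂/A₁ = e^3.6080 ≈ 36.89

36.9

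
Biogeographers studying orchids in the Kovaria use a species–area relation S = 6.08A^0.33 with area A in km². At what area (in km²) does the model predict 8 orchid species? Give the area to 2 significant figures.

2.3 km²

8 = 6.08 × A^0.33  ⇒  A^0.33 = 8/6.08 = 1.316
ln A = ln(1.316) / 0.33 = 0.2744 / 0.33 = 0.8316
A = e^0.8316 ≈ 2.297 km²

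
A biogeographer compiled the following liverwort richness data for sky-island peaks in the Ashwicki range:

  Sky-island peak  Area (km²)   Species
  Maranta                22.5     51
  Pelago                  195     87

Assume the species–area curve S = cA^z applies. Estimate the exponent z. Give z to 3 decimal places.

Taking logs: ln S = ln c + z ln A, so z = (ln S₂ − ln S₁)/(ln A₂ − ln A₁).
z = ln(87/51) / ln(195/22.5) = ln(1.706) / ln(8.667) = 0.5341 / 2.1595 = 0.2473

0.247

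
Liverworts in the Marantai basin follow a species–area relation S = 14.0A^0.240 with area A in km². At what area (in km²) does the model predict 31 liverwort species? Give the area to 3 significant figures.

27.4 km²

31 = 14 × A^0.24  ⇒  A^0.24 = 31/14 = 2.214
ln A = ln(2.214) / 0.24 = 0.7949 / 0.24 = 3.3122
A = e^3.3122 ≈ 27.45 km²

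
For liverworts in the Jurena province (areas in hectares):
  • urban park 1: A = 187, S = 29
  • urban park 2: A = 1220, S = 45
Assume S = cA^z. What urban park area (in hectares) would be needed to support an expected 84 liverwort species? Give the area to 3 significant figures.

17500 hectares

z = ln(45/29) / ln(1220/187) = 0.4394 / 1.8755 = 0.2343
c = 29 / 187^0.2343 = 29 / 3.406 = 8.515
A = (84/8.515)^(1/0.2343) ⇒ ln A = ln(9.865)/0.2343 = 9.7709
A = e^9.7709 ≈ 17516 hectares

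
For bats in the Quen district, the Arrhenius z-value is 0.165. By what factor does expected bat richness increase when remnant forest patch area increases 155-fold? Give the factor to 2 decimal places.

S₂/S₁ = (A₂/A₁)^z = 155^0.165
ln(S₂/S₁) = 0.165 × ln 155 = 0.165 × 5.0434 = 0.8322
S₂/S₁ = e^0.8322 ≈ 2.298

2.30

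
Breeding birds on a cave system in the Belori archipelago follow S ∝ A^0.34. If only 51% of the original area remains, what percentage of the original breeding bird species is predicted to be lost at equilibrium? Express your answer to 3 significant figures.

S_new/S_old = (A_new/A_old)^z = 0.51^0.34
= exp(0.34 × ln 0.51) = exp(0.34 × -0.6733) = exp(-0.2289) ≈ 0.7954
Fraction lost = 1 − 0.7954 = 0.2046

20.5%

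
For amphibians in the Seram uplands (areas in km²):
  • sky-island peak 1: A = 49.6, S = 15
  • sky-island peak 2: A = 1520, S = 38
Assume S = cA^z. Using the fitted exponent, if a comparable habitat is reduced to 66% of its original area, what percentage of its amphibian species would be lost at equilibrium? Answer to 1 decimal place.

z = ln(38/15) / ln(1520/49.6) = 0.9295 / 3.4225 = 0.2716
S_new/S_old = (A_new/A_old)^z = 0.66^0.2716 = exp(0.2716 × -0.4155) = 0.8933
Fraction lost = 1 − 0.8933 = 0.1067

10.7%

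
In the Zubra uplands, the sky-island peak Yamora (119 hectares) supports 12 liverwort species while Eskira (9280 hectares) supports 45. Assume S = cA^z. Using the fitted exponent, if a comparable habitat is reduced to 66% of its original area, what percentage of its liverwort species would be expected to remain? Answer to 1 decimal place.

z = ln(45/12) / ln(9280/119) = 1.3218 / 4.3565 = 0.3034
S_new/S_old = (A_new/A_old)^z = 0.66^0.3034 = exp(0.3034 × -0.4155) = 0.8816

88.2%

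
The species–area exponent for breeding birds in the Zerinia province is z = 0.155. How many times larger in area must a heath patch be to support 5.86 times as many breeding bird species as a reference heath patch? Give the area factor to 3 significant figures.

90000

(A₂/A₁)^0.155 = 5.86, so A₂/A₁ = 5.86^(1/0.155) = 5.86^6.452
ln(A₂/A₁) = ln 5.86 / 0.155 = 1.7681 / 0.155 = 11.4074
A₂/A₁ = e^11.4074 ≈ 89987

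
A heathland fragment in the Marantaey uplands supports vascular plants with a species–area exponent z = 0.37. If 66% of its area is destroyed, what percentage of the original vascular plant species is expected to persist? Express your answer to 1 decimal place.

S_new/S_old = (A_new/A_old)^z = 0.34^0.37
= exp(0.37 × ln 0.34) = exp(0.37 × -1.0788) = exp(-0.3992) ≈ 0.6709

67.1%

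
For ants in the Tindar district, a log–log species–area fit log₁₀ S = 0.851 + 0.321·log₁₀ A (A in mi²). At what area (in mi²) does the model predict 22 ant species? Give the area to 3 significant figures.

34.0 mi²

22 = 7.096 × A^0.321  ⇒  A^0.321 = 22/7.096 = 3.1
ln A = ln(3.1) / 0.321 = 1.1315 / 0.321 = 3.5251
A = e^3.5251 ≈ 33.96 mi²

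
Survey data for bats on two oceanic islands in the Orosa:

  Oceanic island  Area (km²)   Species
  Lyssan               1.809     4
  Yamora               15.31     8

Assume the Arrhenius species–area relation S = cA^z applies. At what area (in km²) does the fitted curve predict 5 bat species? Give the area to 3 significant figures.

z = ln(8/4) / ln(15.31/1.809) = 0.6931 / 2.1357 = 0.3245
c = 4 / 1.809^0.3245 = 4 / 1.212 = 3.3
A = (5/3.3)^(1/0.3245) ⇒ ln A = ln(1.515)/0.3245 = 1.2803
A = e^1.2803 ≈ 3.598 km²

3.60 km²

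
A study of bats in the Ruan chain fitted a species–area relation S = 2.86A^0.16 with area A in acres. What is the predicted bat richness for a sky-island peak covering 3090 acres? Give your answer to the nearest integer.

10

S = 2.86 × 3090^0.16 = 2.86 × 3.617 ≈ 10.35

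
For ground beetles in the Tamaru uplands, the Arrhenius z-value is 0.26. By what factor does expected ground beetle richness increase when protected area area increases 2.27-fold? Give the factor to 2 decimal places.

S₂/S₁ = (A₂/A₁)^z = 2.27^0.26
ln(S₂/S₁) = 0.26 × ln 2.27 = 0.26 × 0.8198 = 0.2131
S₂/S₁ = e^0.2131 ≈ 1.238

1.24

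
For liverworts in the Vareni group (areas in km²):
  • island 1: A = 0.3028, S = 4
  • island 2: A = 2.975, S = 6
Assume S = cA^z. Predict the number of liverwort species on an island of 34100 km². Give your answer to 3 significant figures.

z = ln(6/4) / ln(2.975/0.3028) = 0.4055 / 2.2849 = 0.1775
c = 4 / 0.3028^0.1775 = 4 / 0.809 = 4.945
S₃ = 4.945 × 34100^0.1775 = 4.945 × 6.373 ≈ 31.51

31.5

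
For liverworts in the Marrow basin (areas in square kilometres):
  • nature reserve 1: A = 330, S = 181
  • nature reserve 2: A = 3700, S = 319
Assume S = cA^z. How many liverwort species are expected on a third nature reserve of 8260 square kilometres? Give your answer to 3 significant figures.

z = ln(319/181) / ln(3700/330) = 0.5667 / 2.4170 = 0.2345
c = 181 / 330^0.2345 = 181 / 3.895 = 46.47
S₃ = 46.47 × 8260^0.2345 = 46.47 × 8.287 ≈ 385.1

385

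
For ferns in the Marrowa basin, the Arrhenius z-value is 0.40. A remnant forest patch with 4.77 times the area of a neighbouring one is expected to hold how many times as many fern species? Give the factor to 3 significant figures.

1.87

S₂/S₁ = (A₂/A₁)^z = 4.77^0.4
ln(S₂/S₁) = 0.4 × ln 4.77 = 0.4 × 1.5623 = 0.6249
S₂/S₁ = e^0.6249 ≈ 1.868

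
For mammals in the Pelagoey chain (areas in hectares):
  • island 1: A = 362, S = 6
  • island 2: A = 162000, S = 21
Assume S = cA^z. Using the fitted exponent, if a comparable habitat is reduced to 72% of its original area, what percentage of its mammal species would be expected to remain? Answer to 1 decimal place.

z = ln(21/6) / ln(162000/362) = 1.2528 / 6.1037 = 0.2052
S_new/S_old = (A_new/A_old)^z = 0.72^0.2052 = exp(0.2052 × -0.3285) = 0.9348

93.5%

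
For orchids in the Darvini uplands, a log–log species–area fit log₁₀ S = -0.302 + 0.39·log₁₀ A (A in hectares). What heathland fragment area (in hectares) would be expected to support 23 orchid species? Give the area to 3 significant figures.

23 = 0.4989 × A^0.39  ⇒  A^0.39 = 23/0.4989 = 46.1
ln A = ln(46.1) / 0.39 = 3.8309 / 0.39 = 9.8228
A = e^9.8228 ≈ 18449 hectares

18400 hectares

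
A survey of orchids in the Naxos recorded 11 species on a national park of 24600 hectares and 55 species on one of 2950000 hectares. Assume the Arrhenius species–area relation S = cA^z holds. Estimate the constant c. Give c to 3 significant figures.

z = ln(S₂/S₁) / ln(A₂/A₁) = ln(55/11) / ln(2950000/24600) = 1.6094 / 4.7868 = 0.3362
c = S₁ / A₁^z = 11 / 24600^0.3362 = 11 / 29.95 = 0.3673

0.367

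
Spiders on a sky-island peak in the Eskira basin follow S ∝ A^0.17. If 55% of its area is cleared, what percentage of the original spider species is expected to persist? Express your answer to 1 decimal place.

S_new/S_old = (A_new/A_old)^z = 0.45^0.17
= exp(0.17 × ln 0.45) = exp(0.17 × -0.7985) = exp(-0.1357) ≈ 0.8731

87.3%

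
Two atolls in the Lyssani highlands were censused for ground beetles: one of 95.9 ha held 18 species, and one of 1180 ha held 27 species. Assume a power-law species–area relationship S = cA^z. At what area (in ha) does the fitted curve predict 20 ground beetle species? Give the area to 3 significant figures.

z = ln(27/18) / ln(1180/95.9) = 0.4055 / 2.5100 = 0.1615
c = 18 / 95.9^0.1615 = 18 / 2.09 = 8.612
A = (20/8.612)^(1/0.1615) ⇒ ln A = ln(2.322)/0.1615 = 5.2155
A = e^5.2155 ≈ 184.1 ha

184 ha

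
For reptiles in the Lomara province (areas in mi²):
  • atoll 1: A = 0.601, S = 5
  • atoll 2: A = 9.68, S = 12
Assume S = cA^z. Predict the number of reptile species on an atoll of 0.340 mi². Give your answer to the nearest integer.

z = ln(12/5) / ln(9.68/0.601) = 0.8755 / 2.7792 = 0.3150
c = 5 / 0.601^0.3150 = 5 / 0.8518 = 5.87
S₃ = 5.87 × 0.34^0.3150 = 5.87 × 0.7119 ≈ 4.179

4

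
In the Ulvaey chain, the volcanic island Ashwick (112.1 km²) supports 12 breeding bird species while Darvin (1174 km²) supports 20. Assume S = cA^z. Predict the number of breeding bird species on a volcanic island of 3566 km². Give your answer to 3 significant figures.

25.5

z = ln(20/12) / ln(1174/112.1) = 0.5108 / 2.3488 = 0.2175
c = 12 / 112.1^0.2175 = 12 / 2.791 = 4.3
S₃ = 4.3 × 3566^0.2175 = 4.3 × 5.923 ≈ 25.47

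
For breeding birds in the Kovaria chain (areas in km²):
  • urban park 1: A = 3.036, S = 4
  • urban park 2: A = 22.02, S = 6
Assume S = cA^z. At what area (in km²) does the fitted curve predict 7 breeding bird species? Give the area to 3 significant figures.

z = ln(6/4) / ln(22.02/3.036) = 0.4055 / 1.9814 = 0.2046
c = 4 / 3.036^0.2046 = 4 / 1.255 = 3.187
A = (7/3.187)^(1/0.2046) ⇒ ln A = ln(2.197)/0.2046 = 3.8452
A = e^3.8452 ≈ 46.77 km²

46.8 km²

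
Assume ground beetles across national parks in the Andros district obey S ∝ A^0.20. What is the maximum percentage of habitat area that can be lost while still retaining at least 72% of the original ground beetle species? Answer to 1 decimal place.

Need (A_new/A_old)^0.2 = 0.72, so A_new/A_old = 0.72^(1/0.2) = 0.72^5
ln(A_new/A_old) = ln 0.72 / 0.2 = -0.3285 / 0.2 = -1.6425
A_new/A_old = e^-1.6425 ≈ 0.1935
Fraction that can be lost = 1 − 0.1935 = 0.8065

80.7%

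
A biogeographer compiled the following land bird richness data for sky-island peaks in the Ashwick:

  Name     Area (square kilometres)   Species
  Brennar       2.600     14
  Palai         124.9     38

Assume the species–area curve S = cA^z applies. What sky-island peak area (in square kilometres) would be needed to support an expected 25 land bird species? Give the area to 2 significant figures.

25 square kilometres

z = ln(38/14) / ln(124.9/2.6) = 0.9985 / 3.8720 = 0.2579
c = 14 / 2.6^0.2579 = 14 / 1.279 = 10.94
A = (25/10.94)^(1/0.2579) ⇒ ln A = ln(2.285)/0.2579 = 3.2039
A = e^3.2039 ≈ 24.63 square kilometres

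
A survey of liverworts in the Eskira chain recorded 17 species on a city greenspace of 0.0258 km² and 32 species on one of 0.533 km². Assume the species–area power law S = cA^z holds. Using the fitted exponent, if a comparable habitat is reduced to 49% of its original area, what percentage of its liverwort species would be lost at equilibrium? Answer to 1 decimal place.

z = ln(32/17) / ln(0.533/0.0258) = 0.6325 / 3.0281 = 0.2089
S_new/S_old = (A_new/A_old)^z = 0.49^0.2089 = exp(0.2089 × -0.7133) = 0.8616
Fraction lost = 1 − 0.8616 = 0.1384

13.8%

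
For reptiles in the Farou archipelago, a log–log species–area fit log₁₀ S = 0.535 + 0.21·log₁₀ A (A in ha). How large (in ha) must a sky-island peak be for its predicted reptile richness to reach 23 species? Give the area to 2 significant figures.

8600 ha

23 = 3.428 × A^0.21  ⇒  A^0.21 = 23/3.428 = 6.71
ln A = ln(6.71) / 0.21 = 1.9036 / 0.21 = 9.0648
A = e^9.0648 ≈ 8646 ha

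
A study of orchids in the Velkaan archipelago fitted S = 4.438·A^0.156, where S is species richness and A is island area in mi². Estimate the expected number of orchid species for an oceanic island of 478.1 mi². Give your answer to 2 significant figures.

12

S = 4.438 × 478.1^0.156 = 4.438 × 2.618 ≈ 11.62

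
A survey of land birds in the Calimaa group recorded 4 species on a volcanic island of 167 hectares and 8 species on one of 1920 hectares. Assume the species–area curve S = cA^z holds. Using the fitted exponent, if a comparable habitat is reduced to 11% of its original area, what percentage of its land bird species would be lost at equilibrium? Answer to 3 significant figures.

46.6%

z = ln(8/4) / ln(1920/167) = 0.6931 / 2.4421 = 0.2838
S_new/S_old = (A_new/A_old)^z = 0.11^0.2838 = exp(0.2838 × -2.2073) = 0.5345
Fraction lost = 1 − 0.5345 = 0.4655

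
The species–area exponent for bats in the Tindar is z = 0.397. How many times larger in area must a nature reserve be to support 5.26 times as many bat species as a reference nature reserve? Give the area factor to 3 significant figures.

(A₂/A₁)^0.397 = 5.26, so A₂/A₁ = 5.26^(1/0.397) = 5.26^2.519
ln(A₂/A₁) = ln 5.26 / 0.397 = 1.6601 / 0.397 = 4.1817
A₂/A₁ = e^4.1817 ≈ 65.48

65.5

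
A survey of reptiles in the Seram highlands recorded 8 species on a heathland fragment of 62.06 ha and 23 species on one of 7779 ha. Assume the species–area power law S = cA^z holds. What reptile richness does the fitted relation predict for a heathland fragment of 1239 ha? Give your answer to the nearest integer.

15

z = ln(23/8) / ln(7779/62.06) = 1.0561 / 4.8311 = 0.2186
c = 8 / 62.06^0.2186 = 8 / 2.465 = 3.245
S₃ = 3.245 × 1239^0.2186 = 3.245 × 4.744 ≈ 15.39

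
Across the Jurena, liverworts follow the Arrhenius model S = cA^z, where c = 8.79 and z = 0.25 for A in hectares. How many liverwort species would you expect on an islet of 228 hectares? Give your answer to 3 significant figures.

S = 8.79 × 228^0.25
ln S = ln 8.79 + 0.25 × ln 228 = 2.1736 + 0.25 × 5.4293 = 3.5310
S = e^3.5310 ≈ 34.16

34.2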